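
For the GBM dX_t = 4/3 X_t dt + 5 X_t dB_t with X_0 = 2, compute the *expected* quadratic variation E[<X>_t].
E[<X>_t] = 300*exp(83*t/3)/83 - 300/83

<X>_t = int_0^t (5 * X_s)^2 ds. Taking expectation inside the integral: E[<X>_t] = 5^2 * int_0^t E[X_s^2] ds. For GBM, E[X_s^2] = x_0^2 * exp((2 mu + sigma^2) s). Integrating:
  E[<X>_t] = 5^2 * 2^2 * (exp((2*(4/3) + 5^2) t) - 1) / (2*(4/3) + 5^2)
           = 5^2 * 2^2 * (exp((83/3) t) - 1) / (83/3) = 300*exp(83*t/3)/83 - 300/83.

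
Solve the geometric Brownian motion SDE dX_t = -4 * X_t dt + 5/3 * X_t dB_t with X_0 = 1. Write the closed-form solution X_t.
X_t = 1 * exp((-97/18) * t + (5/3) * B_t)

For GBM dX = mu X dt + sigma X dB with X_0 = x_0, apply Itô to Y = log X: dY = (mu - sigma^2/2) dt + sigma dB, so Y_t = log(x_0) + (mu - sigma^2/2) t + sigma B_t and hence X_t = x_0 * exp((mu - sigma^2/2) t + sigma B_t).
With mu = -4, sigma = 5/3, x_0 = 1, this gives:
  X_t = 1 * exp((-97/18) * t + (5/3) * B_t).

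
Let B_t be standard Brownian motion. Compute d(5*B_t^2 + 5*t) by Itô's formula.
d(5*B_t^2 + 5*t) = (10) dt + (10*B_t) dB_t

Itô's formula for f(t, x): d f(t, B_t) = (f_t + (1/2) f_xx) dt + f_x dB_t. Compute partials of f(t, x) = 5*t + 5*x^2:
  f_t(t,x)  = 5
  f_x(t,x)  = 10*x
  f_xx(t,x) = 10
Assemble drift = f_t + (1/2) f_xx = 10 and diffusion = f_x = 10*x. Substituting x = B_t:
  d(5*B_t^2 + 5*t) = (10) dt + (10*B_t) dB_t.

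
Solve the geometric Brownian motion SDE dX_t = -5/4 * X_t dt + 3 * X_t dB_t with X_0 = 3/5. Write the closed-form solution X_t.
X_t = 3/5 * exp((-23/4) * t + (3) * B_t)

For GBM dX = mu X dt + sigma X dB with X_0 = x_0, apply Itô to Y = log X: dY = (mu - sigma^2/2) dt + sigma dB, so Y_t = log(x_0) + (mu - sigma^2/2) t + sigma B_t and hence X_t = x_0 * exp((mu - sigma^2/2) t + sigma B_t).
With mu = -5/4, sigma = 3, x_0 = 3/5, this gives:
  X_t = 3/5 * exp((-23/4) * t + (3) * B_t).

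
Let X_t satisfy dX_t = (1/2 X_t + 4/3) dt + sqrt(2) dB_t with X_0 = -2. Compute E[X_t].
E[X_t] = 2*exp(t/2)/3 - 8/3

Taking expectations and using E[dB_t] = 0, the mean m(t) = E[X_t] satisfies the ODE m'(t) = a m(t) + b with m(0) = x_0. With a = 1/2, b = 4/3, x_0 = -2, the solution is
  m(t) = x_0 * exp(a t) + (b/a) * (exp(a t) - 1)
       = (-2) * exp((1/2) t) + ((4/3)/(1/2)) * (exp((1/2) t) - 1)
       = 2*exp(t/2)/3 - 8/3.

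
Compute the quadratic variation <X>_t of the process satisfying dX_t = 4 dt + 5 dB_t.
<X>_t = 25*t

For an Itô process dX_t = a(t) dt + b(t) dB_t, the quadratic variation is <X>_t = int_0^t b(s)^2 ds (the drift term does not contribute). Here b(s) = 5, so
  b(s)^2 = 25.
Integrating from 0 to t:
  <X>_t = int_0^t (25) ds = 25*t.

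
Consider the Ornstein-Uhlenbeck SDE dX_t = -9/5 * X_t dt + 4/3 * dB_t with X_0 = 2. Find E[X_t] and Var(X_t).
E[X_t] = 2*exp(-9*t/5); Var(X_t) = 40/81 - 40*exp(-18*t/5)/81

The OU SDE dX = -theta X dt + sigma dB admits the integrating factor exp(theta t): d(exp(theta t) X_t) = sigma exp(theta t) dB_t. Integrating from 0 to t:
  X_t = x_0 * exp(-theta t) + sigma * int_0^t exp(-theta (t-s)) dB_s.
The Itô integral has mean 0 and (by the Itô isometry) variance sigma^2 * int_0^t exp(-2 theta (t - s)) ds = sigma^2 * (1 - exp(-2 theta t)) / (2 theta).
With theta = 9/5, sigma = 4/3, x_0 = 2:
  E[X_t] = 2 * exp(-9/5 t) = 2*exp(-9*t/5)
  Var(X_t) = (4/3)^2 * (1 - exp(-2*9/5 t)) / (2 * 9/5) = 40/81 - 40*exp(-18*t/5)/81.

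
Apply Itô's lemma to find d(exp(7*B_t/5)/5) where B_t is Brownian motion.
d(exp(7*B_t/5)/5) = (49*exp(7*B_t/5)/250) dt + (7*exp(7*B_t/5)/25) dB_t

Itô's formula for f(B_t) gives d f(B_t) = f'(B_t) dB_t + (1/2) f''(B_t) dt. Compute derivatives of f(x) = exp(7*x/5)/5:
  f'(x)  = 7*exp(7*x/5)/25
  f''(x) = 49*exp(7*x/5)/125
Substitute x = B_t and multiply the f'' term by 1/2:
  drift     = (1/2) * (49*exp(7*x/5)/125) evaluated at B_t = 49*exp(7*B_t/5)/250
  diffusion = (7*exp(7*x/5)/25) evaluated at B_t = 7*exp(7*B_t/5)/25
Therefore d(exp(7*B_t/5)/5) = (49*exp(7*B_t/5)/250) dt + (7*exp(7*B_t/5)/25) dB_t.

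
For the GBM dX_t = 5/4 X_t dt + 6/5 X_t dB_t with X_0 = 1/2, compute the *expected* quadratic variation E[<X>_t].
E[<X>_t] = 18*exp(197*t/50)/197 - 18/197

<X>_t = int_0^t ((6/5) * X_s)^2 ds. Taking expectation inside the integral: E[<X>_t] = (6/5)^2 * int_0^t E[X_s^2] ds. For GBM, E[X_s^2] = x_0^2 * exp((2 mu + sigma^2) s). Integrating:
  E[<X>_t] = (6/5)^2 * (1/2)^2 * (exp((2*(5/4) + (6/5)^2) t) - 1) / (2*(5/4) + (6/5)^2)
           = (6/5)^2 * (1/2)^2 * (exp((197/50) t) - 1) / (197/50) = 18*exp(197*t/50)/197 - 18/197.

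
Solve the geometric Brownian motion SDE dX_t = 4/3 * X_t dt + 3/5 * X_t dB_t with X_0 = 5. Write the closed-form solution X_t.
X_t = 5 * exp((173/150) * t + (3/5) * B_t)

For GBM dX = mu X dt + sigma X dB with X_0 = x_0, apply Itô to Y = log X: dY = (mu - sigma^2/2) dt + sigma dB, so Y_t = log(x_0) + (mu - sigma^2/2) t + sigma B_t and hence X_t = x_0 * exp((mu - sigma^2/2) t + sigma B_t).
With mu = 4/3, sigma = 3/5, x_0 = 5, this gives:
  X_t = 5 * exp((173/150) * t + (3/5) * B_t).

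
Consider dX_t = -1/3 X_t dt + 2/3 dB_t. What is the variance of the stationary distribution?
lim Var(X_t) = 2/3

The OU SDE dX = -theta X dt + sigma dB admits the integrating factor exp(theta t): d(exp(theta t) X_t) = sigma exp(theta t) dB_t. Integrating from 0 to t gives X_t = x_0 * exp(-theta t) + sigma * int_0^t exp(-theta (t-s)) dB_s for any initial x_0. The Itô integral has variance (by the Itô isometry) sigma^2 * int_0^t exp(-2 theta (t - s)) ds = sigma^2 * (1 - exp(-2 theta t)) / (2 theta), independent of x_0.
With theta = 1/3, sigma = 2/3:
  Var(X_t) = (2/3)^2 * (1 - exp(-2*1/3 t)) / (2 * 1/3) = 2/3 - 2*exp(-2*t/3)/3.
As t -> infinity, exp(-2*1/3 t) -> 0, so the stationary variance is sigma^2 / (2 theta) = 2/3.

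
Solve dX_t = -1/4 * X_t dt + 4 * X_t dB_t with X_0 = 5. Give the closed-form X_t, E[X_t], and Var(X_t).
X_t = 5 * exp((-33/4) t + (4) B_t); E[X_t] = 5*exp(-t/4); Var(X_t) = (25*exp(16*t) - 25)*exp(-t/2)

For GBM dX = mu X dt + sigma X dB with X_0 = x_0, apply Itô to Y = log X: dY = (mu - sigma^2/2) dt + sigma dB, so Y_t = log(x_0) + (mu - sigma^2/2) t + sigma B_t and hence X_t = x_0 * exp((mu - sigma^2/2) t + sigma B_t).
With mu = -1/4, sigma = 4, x_0 = 5, this gives:
  X_t = 5 * exp((-33/4) * t + (4) * B_t).
Since sigma*B_t ~ Normal(0, sigma^2 t), E[exp(sigma*B_t)] = exp(sigma^2 t / 2); so E[X_t] = x_0 * exp((mu - sigma^2/2) t) * exp(sigma^2 t / 2) = x_0 * exp(mu t) = 5*exp(-t/4).
Var(X_t) = E[X_t^2] - (E[X_t])^2 = x_0^2 * exp(2 mu t) * (exp(sigma^2 t) - 1) = (25*exp(16*t) - 25)*exp(-t/2).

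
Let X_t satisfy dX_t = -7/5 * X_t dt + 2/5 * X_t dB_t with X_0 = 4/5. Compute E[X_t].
E[X_t] = 4*exp(-7*t/5)/5

For GBM dX = mu X dt + sigma X dB with X_0 = x_0, apply Itô to Y = log X: dY = (mu - sigma^2/2) dt + sigma dB, so Y_t = log(x_0) + (mu - sigma^2/2) t + sigma B_t and hence X_t = x_0 * exp((mu - sigma^2/2) t + sigma B_t).
With mu = -7/5, sigma = 2/5, x_0 = 4/5, this gives:
  X_t = 4/5 * exp((-37/25) * t + (2/5) * B_t).
Since sigma*B_t ~ Normal(0, sigma^2 t), E[exp(sigma*B_t)] = exp(sigma^2 t / 2); so E[X_t] = x_0 * exp((mu - sigma^2/2) t) * exp(sigma^2 t / 2) = x_0 * exp(mu t) = 4*exp(-7*t/5)/5.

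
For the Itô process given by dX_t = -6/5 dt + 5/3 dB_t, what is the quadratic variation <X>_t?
<X>_t = 25*t/9

For an Itô process dX_t = a(t) dt + b(t) dB_t, the quadratic variation is <X>_t = int_0^t b(s)^2 ds (the drift term does not contribute). Here b(s) = 5/3, so
  b(s)^2 = 25/9.
Integrating from 0 to t:
  <X>_t = int_0^t (25/9) ds = 25*t/9.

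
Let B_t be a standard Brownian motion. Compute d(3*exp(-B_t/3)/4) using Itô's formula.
d(3*exp(-B_t/3)/4) = (exp(-B_t/3)/24) dt + (-exp(-B_t/3)/4) dB_t

Itô's formula for f(B_t) gives d f(B_t) = f'(B_t) dB_t + (1/2) f''(B_t) dt. Compute derivatives of f(x) = 3*exp(-x/3)/4:
  f'(x)  = -exp(-x/3)/4
  f''(x) = exp(-x/3)/12
Substitute x = B_t and multiply the f'' term by 1/2:
  drift     = (1/2) * (exp(-x/3)/12) evaluated at B_t = exp(-B_t/3)/24
  diffusion = (-exp(-x/3)/4) evaluated at B_t = -exp(-B_t/3)/4
Therefore d(3*exp(-B_t/3)/4) = (exp(-B_t/3)/24) dt + (-exp(-B_t/3)/4) dB_t.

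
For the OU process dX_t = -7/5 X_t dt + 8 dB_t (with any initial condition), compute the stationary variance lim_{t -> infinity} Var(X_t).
lim Var(X_t) = 160/7

The OU SDE dX = -theta X dt + sigma dB admits the integrating factor exp(theta t): d(exp(theta t) X_t) = sigma exp(theta t) dB_t. Integrating from 0 to t gives X_t = x_0 * exp(-theta t) + sigma * int_0^t exp(-theta (t-s)) dB_s for any initial x_0. The Itô integral has variance (by the Itô isometry) sigma^2 * int_0^t exp(-2 theta (t - s)) ds = sigma^2 * (1 - exp(-2 theta t)) / (2 theta), independent of x_0.
With theta = 7/5, sigma = 8:
  Var(X_t) = (8)^2 * (1 - exp(-2*7/5 t)) / (2 * 7/5) = 160/7 - 160*exp(-14*t/5)/7.
As t -> infinity, exp(-2*7/5 t) -> 0, so the stationary variance is sigma^2 / (2 theta) = 160/7.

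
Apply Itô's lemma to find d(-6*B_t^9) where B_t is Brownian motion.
d(-6*B_t^9) = (-216*B_t^7) dt + (-54*B_t^8) dB_t

Itô's formula for f(B_t) gives d f(B_t) = f'(B_t) dB_t + (1/2) f''(B_t) dt. Compute derivatives of f(x) = -6*x^9:
  f'(x)  = -54*x^8
  f''(x) = -432*x^7
Substitute x = B_t and multiply the f'' term by 1/2:
  drift     = (1/2) * (-432*x^7) evaluated at B_t = -216*B_t^7
  diffusion = (-54*x^8) evaluated at B_t = -54*B_t^8
Therefore d(-6*B_t^9) = (-216*B_t^7) dt + (-54*B_t^8) dB_t.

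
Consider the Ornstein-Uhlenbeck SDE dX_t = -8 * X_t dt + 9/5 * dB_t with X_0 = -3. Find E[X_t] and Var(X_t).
E[X_t] = -3*exp(-8*t); Var(X_t) = 81/400 - 81*exp(-16*t)/400

The OU SDE dX = -theta X dt + sigma dB admits the integrating factor exp(theta t): d(exp(theta t) X_t) = sigma exp(theta t) dB_t. Integrating from 0 to t:
  X_t = x_0 * exp(-theta t) + sigma * int_0^t exp(-theta (t-s)) dB_s.
The Itô integral has mean 0 and (by the Itô isometry) variance sigma^2 * int_0^t exp(-2 theta (t - s)) ds = sigma^2 * (1 - exp(-2 theta t)) / (2 theta).
With theta = 8, sigma = 9/5, x_0 = -3:
  E[X_t] = -3 * exp(-8 t) = -3*exp(-8*t)
  Var(X_t) = (9/5)^2 * (1 - exp(-2*8 t)) / (2 * 8) = 81/400 - 81*exp(-16*t)/400.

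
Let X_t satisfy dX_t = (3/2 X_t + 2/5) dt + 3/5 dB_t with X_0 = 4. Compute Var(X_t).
Var(X_t) = 3*exp(3*t)/25 - 3/25

The variance V(t) = Var(X_t) satisfies V'(t) = 2 a V(t) + c^2 with V(0) = 0 (drift coefficient is linear in X, diffusion is constant). With a = 3/2, c = 3/5, the solution is
  V(t) = (c^2 / (2 a)) * (exp(2 a t) - 1)
       = ((3/5)^2 / (2*(3/2))) * (exp(3 t) - 1)
       = 3*exp(3*t)/25 - 3/25.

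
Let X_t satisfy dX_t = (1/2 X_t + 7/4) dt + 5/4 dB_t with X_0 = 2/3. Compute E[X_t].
E[X_t] = 25*exp(t/2)/6 - 7/2

Taking expectations and using E[dB_t] = 0, the mean m(t) = E[X_t] satisfies the ODE m'(t) = a m(t) + b with m(0) = x_0. With a = 1/2, b = 7/4, x_0 = 2/3, the solution is
  m(t) = x_0 * exp(a t) + (b/a) * (exp(a t) - 1)
       = (2/3) * exp((1/2) t) + ((7/4)/(1/2)) * (exp((1/2) t) - 1)
       = 25*exp(t/2)/6 - 7/2.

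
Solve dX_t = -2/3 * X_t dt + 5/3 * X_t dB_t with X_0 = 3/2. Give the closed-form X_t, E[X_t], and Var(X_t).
X_t = 3/2 * exp((-37/18) t + (5/3) B_t); E[X_t] = 3*exp(-2*t/3)/2; Var(X_t) = (9*exp(25*t/9) - 9)*exp(-4*t/3)/4

For GBM dX = mu X dt + sigma X dB with X_0 = x_0, apply Itô to Y = log X: dY = (mu - sigma^2/2) dt + sigma dB, so Y_t = log(x_0) + (mu - sigma^2/2) t + sigma B_t and hence X_t = x_0 * exp((mu - sigma^2/2) t + sigma B_t).
With mu = -2/3, sigma = 5/3, x_0 = 3/2, this gives:
  X_t = 3/2 * exp((-37/18) * t + (5/3) * B_t).
Since sigma*B_t ~ Normal(0, sigma^2 t), E[exp(sigma*B_t)] = exp(sigma^2 t / 2); so E[X_t] = x_0 * exp((mu - sigma^2/2) t) * exp(sigma^2 t / 2) = x_0 * exp(mu t) = 3*exp(-2*t/3)/2.
Var(X_t) = E[X_t^2] - (E[X_t])^2 = x_0^2 * exp(2 mu t) * (exp(sigma^2 t) - 1) = (9*exp(25*t/9) - 9)*exp(-4*t/3)/4.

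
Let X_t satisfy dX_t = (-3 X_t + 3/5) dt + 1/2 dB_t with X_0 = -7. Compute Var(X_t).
Var(X_t) = 1/24 - exp(-6*t)/24

The variance V(t) = Var(X_t) satisfies V'(t) = 2 a V(t) + c^2 with V(0) = 0 (drift coefficient is linear in X, diffusion is constant). With a = -3, c = 1/2, the solution is
  V(t) = (c^2 / (2 a)) * (exp(2 a t) - 1)
       = ((1/2)^2 / (2*(-3))) * (exp((-6) t) - 1)
       = 1/24 - exp(-6*t)/24.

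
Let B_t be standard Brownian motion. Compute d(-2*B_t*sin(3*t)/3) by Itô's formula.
d(-2*B_t*sin(3*t)/3) = (-2*B_t*cos(3*t)) dt + (-2*sin(3*t)/3) dB_t

Itô's formula for f(t, x): d f(t, B_t) = (f_t + (1/2) f_xx) dt + f_x dB_t. Compute partials of f(t, x) = -2*x*sin(3*t)/3:
  f_t(t,x)  = -2*x*cos(3*t)
  f_x(t,x)  = -2*sin(3*t)/3
  f_xx(t,x) = 0
Assemble drift = f_t + (1/2) f_xx = -2*x*cos(3*t) and diffusion = f_x = -2*sin(3*t)/3. Substituting x = B_t:
  d(-2*B_t*sin(3*t)/3) = (-2*B_t*cos(3*t)) dt + (-2*sin(3*t)/3) dB_t.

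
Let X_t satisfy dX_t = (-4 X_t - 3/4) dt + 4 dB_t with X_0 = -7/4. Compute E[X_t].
E[X_t] = -3/16 - 25*exp(-4*t)/16

Taking expectations and using E[dB_t] = 0, the mean m(t) = E[X_t] satisfies the ODE m'(t) = a m(t) + b with m(0) = x_0. With a = -4, b = -3/4, x_0 = -7/4, the solution is
  m(t) = x_0 * exp(a t) + (b/a) * (exp(a t) - 1)
       = (-7/4) * exp((-4) t) + ((-3/4)/(-4)) * (exp((-4) t) - 1)
       = -3/16 - 25*exp(-4*t)/16.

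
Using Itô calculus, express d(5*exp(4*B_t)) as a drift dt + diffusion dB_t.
d(5*exp(4*B_t)) = (40*exp(4*B_t)) dt + (20*exp(4*B_t)) dB_t

Itô's formula for f(B_t) gives d f(B_t) = f'(B_t) dB_t + (1/2) f''(B_t) dt. Compute derivatives of f(x) = 5*exp(4*x):
  f'(x)  = 20*exp(4*x)
  f''(x) = 80*exp(4*x)
Substitute x = B_t and multiply the f'' term by 1/2:
  drift     = (1/2) * (80*exp(4*x)) evaluated at B_t = 40*exp(4*B_t)
  diffusion = (20*exp(4*x)) evaluated at B_t = 20*exp(4*B_t)
Therefore d(5*exp(4*B_t)) = (40*exp(4*B_t)) dt + (20*exp(4*B_t)) dB_t.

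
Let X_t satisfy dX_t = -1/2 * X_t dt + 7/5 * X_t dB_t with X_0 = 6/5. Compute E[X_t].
E[X_t] = 6*exp(-t/2)/5

For GBM dX = mu X dt + sigma X dB with X_0 = x_0, apply Itô to Y = log X: dY = (mu - sigma^2/2) dt + sigma dB, so Y_t = log(x_0) + (mu - sigma^2/2) t + sigma B_t and hence X_t = x_0 * exp((mu - sigma^2/2) t + sigma B_t).
With mu = -1/2, sigma = 7/5, x_0 = 6/5, this gives:
  X_t = 6/5 * exp((-37/25) * t + (7/5) * B_t).
Since sigma*B_t ~ Normal(0, sigma^2 t), E[exp(sigma*B_t)] = exp(sigma^2 t / 2); so E[X_t] = x_0 * exp((mu - sigma^2/2) t) * exp(sigma^2 t / 2) = x_0 * exp(mu t) = 6*exp(-t/2)/5.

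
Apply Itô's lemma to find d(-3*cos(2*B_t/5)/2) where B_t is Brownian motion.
d(-3*cos(2*B_t/5)/2) = (3*cos(2*B_t/5)/25) dt + (3*sin(2*B_t/5)/5) dB_t

Itô's formula for f(B_t) gives d f(B_t) = f'(B_t) dB_t + (1/2) f''(B_t) dt. Compute derivatives of f(x) = -3*cos(2*x/5)/2:
  f'(x)  = 3*sin(2*x/5)/5
  f''(x) = 6*cos(2*x/5)/25
Substitute x = B_t and multiply the f'' term by 1/2:
  drift     = (1/2) * (6*cos(2*x/5)/25) evaluated at B_t = 3*cos(2*B_t/5)/25
  diffusion = (3*sin(2*x/5)/5) evaluated at B_t = 3*sin(2*B_t/5)/5
Therefore d(-3*cos(2*B_t/5)/2) = (3*cos(2*B_t/5)/25) dt + (3*sin(2*B_t/5)/5) dB_t.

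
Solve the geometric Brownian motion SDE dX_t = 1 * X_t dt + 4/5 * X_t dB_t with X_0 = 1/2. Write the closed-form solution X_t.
X_t = 1/2 * exp((17/25) * t + (4/5) * B_t)

For GBM dX = mu X dt + sigma X dB with X_0 = x_0, apply Itô to Y = log X: dY = (mu - sigma^2/2) dt + sigma dB, so Y_t = log(x_0) + (mu - sigma^2/2) t + sigma B_t and hence X_t = x_0 * exp((mu - sigma^2/2) t + sigma B_t).
With mu = 1, sigma = 4/5, x_0 = 1/2, this gives:
  X_t = 1/2 * exp((17/25) * t + (4/5) * B_t).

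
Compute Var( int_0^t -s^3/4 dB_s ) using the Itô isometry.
Var = t^7/112

The Itô integral of a deterministic integrand f(s) has mean 0 because each increment f(s) * (B_{s+ds} - B_s) has mean 0. By the Itô isometry:
  Var( int_0^t f(s) dB_s ) = E[ (int_0^t f(s) dB_s)^2 ] = int_0^t f(s)^2 ds.
Here f(s) = -s^3/4, so f(s)^2 = s^6/16. Integrate:
  int_0^t (s^6/16) ds = t^7/112.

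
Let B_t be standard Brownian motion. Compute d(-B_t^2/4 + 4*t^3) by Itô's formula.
d(-B_t^2/4 + 4*t^3) = (12*t^2 - 1/4) dt + (-B_t/2) dB_t

Itô's formula for f(t, x): d f(t, B_t) = (f_t + (1/2) f_xx) dt + f_x dB_t. Compute partials of f(t, x) = 4*t^3 - x^2/4:
  f_t(t,x)  = 12*t^2
  f_x(t,x)  = -x/2
  f_xx(t,x) = -1/2
Assemble drift = f_t + (1/2) f_xx = 12*t^2 - 1/4 and diffusion = f_x = -x/2. Substituting x = B_t:
  d(-B_t^2/4 + 4*t^3) = (12*t^2 - 1/4) dt + (-B_t/2) dB_t.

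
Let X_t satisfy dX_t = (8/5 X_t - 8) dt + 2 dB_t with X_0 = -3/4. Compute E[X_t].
E[X_t] = 5 - 23*exp(8*t/5)/4

Taking expectations and using E[dB_t] = 0, the mean m(t) = E[X_t] satisfies the ODE m'(t) = a m(t) + b with m(0) = x_0. With a = 8/5, b = -8, x_0 = -3/4, the solution is
  m(t) = x_0 * exp(a t) + (b/a) * (exp(a t) - 1)
       = (-3/4) * exp((8/5) t) + ((-8)/(8/5)) * (exp((8/5) t) - 1)
       = 5 - 23*exp(8*t/5)/4.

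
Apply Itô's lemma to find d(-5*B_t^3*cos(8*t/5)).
d(-5*B_t^3*cos(8*t/5)) = (B_t*(8*B_t^2*sin(8*t/5) - 15*cos(8*t/5))) dt + (-15*B_t^2*cos(8*t/5)) dB_t

Itô's formula for f(t, x): d f(t, B_t) = (f_t + (1/2) f_xx) dt + f_x dB_t. Compute partials of f(t, x) = -5*x^3*cos(8*t/5):
  f_t(t,x)  = 8*x^3*sin(8*t/5)
  f_x(t,x)  = -15*x^2*cos(8*t/5)
  f_xx(t,x) = -30*x*cos(8*t/5)
Assemble drift = f_t + (1/2) f_xx = x*(8*x^2*sin(8*t/5) - 15*cos(8*t/5)) and diffusion = f_x = -15*x^2*cos(8*t/5). Substituting x = B_t:
  d(-5*B_t^3*cos(8*t/5)) = (B_t*(8*B_t^2*sin(8*t/5) - 15*cos(8*t/5))) dt + (-15*B_t^2*cos(8*t/5)) dB_t.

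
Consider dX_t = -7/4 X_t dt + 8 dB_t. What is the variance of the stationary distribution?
lim Var(X_t) = 128/7

The OU SDE dX = -theta X dt + sigma dB admits the integrating factor exp(theta t): d(exp(theta t) X_t) = sigma exp(theta t) dB_t. Integrating from 0 to t gives X_t = x_0 * exp(-theta t) + sigma * int_0^t exp(-theta (t-s)) dB_s for any initial x_0. The Itô integral has variance (by the Itô isometry) sigma^2 * int_0^t exp(-2 theta (t - s)) ds = sigma^2 * (1 - exp(-2 theta t)) / (2 theta), independent of x_0.
With theta = 7/4, sigma = 8:
  Var(X_t) = (8)^2 * (1 - exp(-2*7/4 t)) / (2 * 7/4) = 128/7 - 128*exp(-7*t/2)/7.
As t -> infinity, exp(-2*7/4 t) -> 0, so the stationary variance is sigma^2 / (2 theta) = 128/7.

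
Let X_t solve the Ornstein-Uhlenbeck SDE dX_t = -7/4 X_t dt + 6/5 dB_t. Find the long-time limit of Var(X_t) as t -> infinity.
lim Var(X_t) = 72/175

The OU SDE dX = -theta X dt + sigma dB admits the integrating factor exp(theta t): d(exp(theta t) X_t) = sigma exp(theta t) dB_t. Integrating from 0 to t gives X_t = x_0 * exp(-theta t) + sigma * int_0^t exp(-theta (t-s)) dB_s for any initial x_0. The Itô integral has variance (by the Itô isometry) sigma^2 * int_0^t exp(-2 theta (t - s)) ds = sigma^2 * (1 - exp(-2 theta t)) / (2 theta), independent of x_0.
With theta = 7/4, sigma = 6/5:
  Var(X_t) = (6/5)^2 * (1 - exp(-2*7/4 t)) / (2 * 7/4) = 72/175 - 72*exp(-7*t/2)/175.
As t -> infinity, exp(-2*7/4 t) -> 0, so the stationary variance is sigma^2 / (2 theta) = 72/175.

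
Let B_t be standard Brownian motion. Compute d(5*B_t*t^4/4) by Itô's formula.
d(5*B_t*t^4/4) = (5*B_t*t^3) dt + (5*t^4/4) dB_t

Itô's formula for f(t, x): d f(t, B_t) = (f_t + (1/2) f_xx) dt + f_x dB_t. Compute partials of f(t, x) = 5*t^4*x/4:
  f_t(t,x)  = 5*t^3*x
  f_x(t,x)  = 5*t^4/4
  f_xx(t,x) = 0
Assemble drift = f_t + (1/2) f_xx = 5*t^3*x and diffusion = f_x = 5*t^4/4. Substituting x = B_t:
  d(5*B_t*t^4/4) = (5*B_t*t^3) dt + (5*t^4/4) dB_t.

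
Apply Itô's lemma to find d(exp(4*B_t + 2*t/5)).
d(exp(4*B_t + 2*t/5)) = (42*exp(4*B_t + 2*t/5)/5) dt + (4*exp(4*B_t + 2*t/5)) dB_t

Itô's formula for f(t, x): d f(t, B_t) = (f_t + (1/2) f_xx) dt + f_x dB_t. Compute partials of f(t, x) = exp(2*t/5 + 4*x):
  f_t(t,x)  = 2*exp(2*t/5 + 4*x)/5
  f_x(t,x)  = 4*exp(2*t/5 + 4*x)
  f_xx(t,x) = 16*exp(2*t/5 + 4*x)
Assemble drift = f_t + (1/2) f_xx = 42*exp(2*t/5 + 4*x)/5 and diffusion = f_x = 4*exp(2*t/5 + 4*x). Substituting x = B_t:
  d(exp(4*B_t + 2*t/5)) = (42*exp(4*B_t + 2*t/5)/5) dt + (4*exp(4*B_t + 2*t/5)) dB_t.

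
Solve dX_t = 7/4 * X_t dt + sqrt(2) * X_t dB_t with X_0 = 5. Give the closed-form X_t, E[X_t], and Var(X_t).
X_t = 5 * exp((3/4) t + (sqrt(2)) B_t); E[X_t] = 5*exp(7*t/4); Var(X_t) = 25*(exp(2*t) - 1)*exp(7*t/2)

For GBM dX = mu X dt + sigma X dB with X_0 = x_0, apply Itô to Y = log X: dY = (mu - sigma^2/2) dt + sigma dB, so Y_t = log(x_0) + (mu - sigma^2/2) t + sigma B_t and hence X_t = x_0 * exp((mu - sigma^2/2) t + sigma B_t).
With mu = 7/4, sigma = sqrt(2), x_0 = 5, this gives:
  X_t = 5 * exp((3/4) * t + (sqrt(2)) * B_t).
Since sigma*B_t ~ Normal(0, sigma^2 t), E[exp(sigma*B_t)] = exp(sigma^2 t / 2); so E[X_t] = x_0 * exp((mu - sigma^2/2) t) * exp(sigma^2 t / 2) = x_0 * exp(mu t) = 5*exp(7*t/4).
Var(X_t) = E[X_t^2] - (E[X_t])^2 = x_0^2 * exp(2 mu t) * (exp(sigma^2 t) - 1) = 25*(exp(2*t) - 1)*exp(7*t/2).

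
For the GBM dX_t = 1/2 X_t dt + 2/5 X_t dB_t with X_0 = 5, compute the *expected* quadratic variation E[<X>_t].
E[<X>_t] = 100*exp(29*t/25)/29 - 100/29

<X>_t = int_0^t ((2/5) * X_s)^2 ds. Taking expectation inside the integral: E[<X>_t] = (2/5)^2 * int_0^t E[X_s^2] ds. For GBM, E[X_s^2] = x_0^2 * exp((2 mu + sigma^2) s). Integrating:
  E[<X>_t] = (2/5)^2 * 5^2 * (exp((2*(1/2) + (2/5)^2) t) - 1) / (2*(1/2) + (2/5)^2)
           = (2/5)^2 * 5^2 * (exp((29/25) t) - 1) / (29/25) = 100*exp(29*t/25)/29 - 100/29.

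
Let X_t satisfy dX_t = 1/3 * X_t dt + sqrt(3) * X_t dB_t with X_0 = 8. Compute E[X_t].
E[X_t] = 8*exp(t/3)

For GBM dX = mu X dt + sigma X dB with X_0 = x_0, apply Itô to Y = log X: dY = (mu - sigma^2/2) dt + sigma dB, so Y_t = log(x_0) + (mu - sigma^2/2) t + sigma B_t and hence X_t = x_0 * exp((mu - sigma^2/2) t + sigma B_t).
With mu = 1/3, sigma = sqrt(3), x_0 = 8, this gives:
  X_t = 8 * exp((-7/6) * t + (sqrt(3)) * B_t).
Since sigma*B_t ~ Normal(0, sigma^2 t), E[exp(sigma*B_t)] = exp(sigma^2 t / 2); so E[X_t] = x_0 * exp((mu - sigma^2/2) t) * exp(sigma^2 t / 2) = x_0 * exp(mu t) = 8*exp(t/3).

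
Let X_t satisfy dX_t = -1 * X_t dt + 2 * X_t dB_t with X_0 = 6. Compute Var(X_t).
Var(X_t) = 72*sinh(2*t)

For GBM dX = mu X dt + sigma X dB with X_0 = x_0, apply Itô to Y = log X: dY = (mu - sigma^2/2) dt + sigma dB, so Y_t = log(x_0) + (mu - sigma^2/2) t + sigma B_t and hence X_t = x_0 * exp((mu - sigma^2/2) t + sigma B_t).
With mu = -1, sigma = 2, x_0 = 6, this gives:
  X_t = 6 * exp((-3) * t + (2) * B_t).
Since sigma*B_t ~ Normal(0, sigma^2 t), E[exp(sigma*B_t)] = exp(sigma^2 t / 2); so E[X_t] = x_0 * exp((mu - sigma^2/2) t) * exp(sigma^2 t / 2) = x_0 * exp(mu t) = 6*exp(-t).
Var(X_t) = E[X_t^2] - (E[X_t])^2 = x_0^2 * exp(2 mu t) * (exp(sigma^2 t) - 1) = 72*sinh(2*t).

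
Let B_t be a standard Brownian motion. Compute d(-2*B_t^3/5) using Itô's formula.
d(-2*B_t^3/5) = (-6*B_t/5) dt + (-6*B_t^2/5) dB_t

Itô's formula for f(B_t) gives d f(B_t) = f'(B_t) dB_t + (1/2) f''(B_t) dt. Compute derivatives of f(x) = -2*x^3/5:
  f'(x)  = -6*x^2/5
  f''(x) = -12*x/5
Substitute x = B_t and multiply the f'' term by 1/2:
  drift     = (1/2) * (-12*x/5) evaluated at B_t = -6*B_t/5
  diffusion = (-6*x^2/5) evaluated at B_t = -6*B_t^2/5
Therefore d(-2*B_t^3/5) = (-6*B_t/5) dt + (-6*B_t^2/5) dB_t.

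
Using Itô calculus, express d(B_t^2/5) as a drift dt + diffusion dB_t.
d(B_t^2/5) = (1/5) dt + (2*B_t/5) dB_t

Itô's formula for f(B_t) gives d f(B_t) = f'(B_t) dB_t + (1/2) f''(B_t) dt. Compute derivatives of f(x) = x^2/5:
  f'(x)  = 2*x/5
  f''(x) = 2/5
Substitute x = B_t and multiply the f'' term by 1/2:
  drift     = (1/2) * (2/5) evaluated at B_t = 1/5
  diffusion = (2*x/5) evaluated at B_t = 2*B_t/5
Therefore d(B_t^2/5) = (1/5) dt + (2*B_t/5) dB_t.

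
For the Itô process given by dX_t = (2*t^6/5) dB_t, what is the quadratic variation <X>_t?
<X>_t = 4*t^13/325

For an Itô process dX_t = a(t) dt + b(t) dB_t, the quadratic variation is <X>_t = int_0^t b(s)^2 ds (the drift term does not contribute). Here b(s) = 2*s^6/5, so
  b(s)^2 = 4*s^12/25.
Integrating from 0 to t:
  <X>_t = int_0^t (4*s^12/25) ds = 4*t^13/325.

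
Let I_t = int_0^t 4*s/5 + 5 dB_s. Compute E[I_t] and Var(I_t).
E[I_t] = 0; Var(I_t) = t*(16*t^2 + 300*t + 1875)/75

The Itô integral of a deterministic integrand f(s) has mean 0 because each increment f(s) * (B_{s+ds} - B_s) has mean 0. By the Itô isometry:
  Var( int_0^t f(s) dB_s ) = E[ (int_0^t f(s) dB_s)^2 ] = int_0^t f(s)^2 ds.
Here f(s) = 4*s/5 + 5, so f(s)^2 = (4*s + 25)^2/25. Integrate:
  int_0^t ((4*s + 25)^2/25) ds = t*(16*t^2 + 300*t + 1875)/75.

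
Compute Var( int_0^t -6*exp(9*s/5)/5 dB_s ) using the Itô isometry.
Var = 2*exp(18*t/5)/5 - 2/5

The Itô integral of a deterministic integrand f(s) has mean 0 because each increment f(s) * (B_{s+ds} - B_s) has mean 0. By the Itô isometry:
  Var( int_0^t f(s) dB_s ) = E[ (int_0^t f(s) dB_s)^2 ] = int_0^t f(s)^2 ds.
Here f(s) = -6*exp(9*s/5)/5, so f(s)^2 = 36*exp(18*s/5)/25. Integrate:
  int_0^t (36*exp(18*s/5)/25) ds = 2*exp(18*t/5)/5 - 2/5.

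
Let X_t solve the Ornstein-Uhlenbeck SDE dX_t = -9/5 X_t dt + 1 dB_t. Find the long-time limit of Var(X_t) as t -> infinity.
lim Var(X_t) = 5/18

The OU SDE dX = -theta X dt + sigma dB admits the integrating factor exp(theta t): d(exp(theta t) X_t) = sigma exp(theta t) dB_t. Integrating from 0 to t gives X_t = x_0 * exp(-theta t) + sigma * int_0^t exp(-theta (t-s)) dB_s for any initial x_0. The Itô integral has variance (by the Itô isometry) sigma^2 * int_0^t exp(-2 theta (t - s)) ds = sigma^2 * (1 - exp(-2 theta t)) / (2 theta), independent of x_0.
With theta = 9/5, sigma = 1:
  Var(X_t) = (1)^2 * (1 - exp(-2*9/5 t)) / (2 * 9/5) = 5/18 - 5*exp(-18*t/5)/18.
As t -> infinity, exp(-2*9/5 t) -> 0, so the stationary variance is sigma^2 / (2 theta) = 5/18.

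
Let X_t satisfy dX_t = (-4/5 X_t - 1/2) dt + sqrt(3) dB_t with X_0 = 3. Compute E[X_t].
E[X_t] = -5/8 + 29*exp(-4*t/5)/8

Taking expectations and using E[dB_t] = 0, the mean m(t) = E[X_t] satisfies the ODE m'(t) = a m(t) + b with m(0) = x_0. With a = -4/5, b = -1/2, x_0 = 3, the solution is
  m(t) = x_0 * exp(a t) + (b/a) * (exp(a t) - 1)
       = 3 * exp((-4/5) t) + ((-1/2)/(-4/5)) * (exp((-4/5) t) - 1)
       = -5/8 + 29*exp(-4*t/5)/8.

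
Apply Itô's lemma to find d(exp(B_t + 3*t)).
d(exp(B_t + 3*t)) = (7*exp(B_t + 3*t)/2) dt + (exp(B_t + 3*t)) dB_t

Itô's formula for f(t, x): d f(t, B_t) = (f_t + (1/2) f_xx) dt + f_x dB_t. Compute partials of f(t, x) = exp(3*t + x):
  f_t(t,x)  = 3*exp(3*t + x)
  f_x(t,x)  = exp(3*t + x)
  f_xx(t,x) = exp(3*t + x)
Assemble drift = f_t + (1/2) f_xx = 7*exp(3*t + x)/2 and diffusion = f_x = exp(3*t + x). Substituting x = B_t:
  d(exp(B_t + 3*t)) = (7*exp(B_t + 3*t)/2) dt + (exp(B_t + 3*t)) dB_t.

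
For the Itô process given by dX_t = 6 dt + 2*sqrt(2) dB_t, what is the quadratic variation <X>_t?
<X>_t = 8*t

For an Itô process dX_t = a(t) dt + b(t) dB_t, the quadratic variation is <X>_t = int_0^t b(s)^2 ds (the drift term does not contribute). Here b(s) = 2*sqrt(2), so
  b(s)^2 = 8.
Integrating from 0 to t:
  <X>_t = int_0^t (8) ds = 8*t.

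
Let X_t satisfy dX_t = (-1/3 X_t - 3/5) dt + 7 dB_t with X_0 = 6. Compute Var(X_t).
Var(X_t) = 147/2 - 147*exp(-2*t/3)/2

The variance V(t) = Var(X_t) satisfies V'(t) = 2 a V(t) + c^2 with V(0) = 0 (drift coefficient is linear in X, diffusion is constant). With a = -1/3, c = 7, the solution is
  V(t) = (c^2 / (2 a)) * (exp(2 a t) - 1)
       = (7^2 / (2*(-1/3))) * (exp((-2/3) t) - 1)
       = 147/2 - 147*exp(-2*t/3)/2.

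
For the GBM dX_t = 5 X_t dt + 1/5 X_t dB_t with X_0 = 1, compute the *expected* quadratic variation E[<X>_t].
E[<X>_t] = exp(251*t/25)/251 - 1/251

<X>_t = int_0^t ((1/5) * X_s)^2 ds. Taking expectation inside the integral: E[<X>_t] = (1/5)^2 * int_0^t E[X_s^2] ds. For GBM, E[X_s^2] = x_0^2 * exp((2 mu + sigma^2) s). Integrating:
  E[<X>_t] = (1/5)^2 * 1^2 * (exp((2*5 + (1/5)^2) t) - 1) / (2*5 + (1/5)^2)
           = (1/5)^2 * 1^2 * (exp((251/25) t) - 1) / (251/25) = exp(251*t/25)/251 - 1/251.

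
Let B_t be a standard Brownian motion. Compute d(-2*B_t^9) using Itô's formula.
d(-2*B_t^9) = (-72*B_t^7) dt + (-18*B_t^8) dB_t

Itô's formula for f(B_t) gives d f(B_t) = f'(B_t) dB_t + (1/2) f''(B_t) dt. Compute derivatives of f(x) = -2*x^9:
  f'(x)  = -18*x^8
  f''(x) = -144*x^7
Substitute x = B_t and multiply the f'' term by 1/2:
  drift     = (1/2) * (-144*x^7) evaluated at B_t = -72*B_t^7
  diffusion = (-18*x^8) evaluated at B_t = -18*B_t^8
Therefore d(-2*B_t^9) = (-72*B_t^7) dt + (-18*B_t^8) dB_t.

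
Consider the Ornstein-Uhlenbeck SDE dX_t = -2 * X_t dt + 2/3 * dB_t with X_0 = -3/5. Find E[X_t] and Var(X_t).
E[X_t] = -3*exp(-2*t)/5; Var(X_t) = 1/9 - exp(-4*t)/9

The OU SDE dX = -theta X dt + sigma dB admits the integrating factor exp(theta t): d(exp(theta t) X_t) = sigma exp(theta t) dB_t. Integrating from 0 to t:
  X_t = x_0 * exp(-theta t) + sigma * int_0^t exp(-theta (t-s)) dB_s.
The Itô integral has mean 0 and (by the Itô isometry) variance sigma^2 * int_0^t exp(-2 theta (t - s)) ds = sigma^2 * (1 - exp(-2 theta t)) / (2 theta).
With theta = 2, sigma = 2/3, x_0 = -3/5:
  E[X_t] = -3/5 * exp(-2 t) = -3*exp(-2*t)/5
  Var(X_t) = (2/3)^2 * (1 - exp(-2*2 t)) / (2 * 2) = 1/9 - exp(-4*t)/9.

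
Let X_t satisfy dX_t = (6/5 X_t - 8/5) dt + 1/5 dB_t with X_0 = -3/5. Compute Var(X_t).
Var(X_t) = exp(12*t/5)/60 - 1/60

The variance V(t) = Var(X_t) satisfies V'(t) = 2 a V(t) + c^2 with V(0) = 0 (drift coefficient is linear in X, diffusion is constant). With a = 6/5, c = 1/5, the solution is
  V(t) = (c^2 / (2 a)) * (exp(2 a t) - 1)
       = ((1/5)^2 / (2*(6/5))) * (exp((12/5) t) - 1)
       = exp(12*t/5)/60 - 1/60.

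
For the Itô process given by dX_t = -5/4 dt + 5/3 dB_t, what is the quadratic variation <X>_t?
<X>_t = 25*t/9

For an Itô process dX_t = a(t) dt + b(t) dB_t, the quadratic variation is <X>_t = int_0^t b(s)^2 ds (the drift term does not contribute). Here b(s) = 5/3, so
  b(s)^2 = 25/9.
Integrating from 0 to t:
  <X>_t = int_0^t (25/9) ds = 25*t/9.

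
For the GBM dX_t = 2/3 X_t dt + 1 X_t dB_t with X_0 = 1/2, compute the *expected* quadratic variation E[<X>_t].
E[<X>_t] = 3*exp(7*t/3)/28 - 3/28

<X>_t = int_0^t (1 * X_s)^2 ds. Taking expectation inside the integral: E[<X>_t] = 1^2 * int_0^t E[X_s^2] ds. For GBM, E[X_s^2] = x_0^2 * exp((2 mu + sigma^2) s). Integrating:
  E[<X>_t] = 1^2 * (1/2)^2 * (exp((2*(2/3) + 1^2) t) - 1) / (2*(2/3) + 1^2)
           = 1^2 * (1/2)^2 * (exp((7/3) t) - 1) / (7/3) = 3*exp(7*t/3)/28 - 3/28.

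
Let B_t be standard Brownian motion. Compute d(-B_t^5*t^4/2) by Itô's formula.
d(-B_t^5*t^4/2) = (B_t^3*t^3*(-2*B_t^2 - 5*t)) dt + (-5*B_t^4*t^4/2) dB_t

Itô's formula for f(t, x): d f(t, B_t) = (f_t + (1/2) f_xx) dt + f_x dB_t. Compute partials of f(t, x) = -t^4*x^5/2:
  f_t(t,x)  = -2*t^3*x^5
  f_x(t,x)  = -5*t^4*x^4/2
  f_xx(t,x) = -10*t^4*x^3
Assemble drift = f_t + (1/2) f_xx = t^3*x^3*(-5*t - 2*x^2) and diffusion = f_x = -5*t^4*x^4/2. Substituting x = B_t:
  d(-B_t^5*t^4/2) = (B_t^3*t^3*(-2*B_t^2 - 5*t)) dt + (-5*B_t^4*t^4/2) dB_t.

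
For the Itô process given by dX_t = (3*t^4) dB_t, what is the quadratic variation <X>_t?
<X>_t = t^9

For an Itô process dX_t = a(t) dt + b(t) dB_t, the quadratic variation is <X>_t = int_0^t b(s)^2 ds (the drift term does not contribute). Here b(s) = 3*s^4, so
  b(s)^2 = 9*s^8.
Integrating from 0 to t:
  <X>_t = int_0^t (9*s^8) ds = t^9.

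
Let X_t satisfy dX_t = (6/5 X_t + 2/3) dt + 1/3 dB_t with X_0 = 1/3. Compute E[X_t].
E[X_t] = 8*exp(6*t/5)/9 - 5/9

Taking expectations and using E[dB_t] = 0, the mean m(t) = E[X_t] satisfies the ODE m'(t) = a m(t) + b with m(0) = x_0. With a = 6/5, b = 2/3, x_0 = 1/3, the solution is
  m(t) = x_0 * exp(a t) + (b/a) * (exp(a t) - 1)
       = (1/3) * exp((6/5) t) + ((2/3)/(6/5)) * (exp((6/5) t) - 1)
       = 8*exp(6*t/5)/9 - 5/9.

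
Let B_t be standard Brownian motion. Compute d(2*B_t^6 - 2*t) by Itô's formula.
d(2*B_t^6 - 2*t) = (30*B_t^4 - 2) dt + (12*B_t^5) dB_t

Itô's formula for f(t, x): d f(t, B_t) = (f_t + (1/2) f_xx) dt + f_x dB_t. Compute partials of f(t, x) = -2*t + 2*x^6:
  f_t(t,x)  = -2
  f_x(t,x)  = 12*x^5
  f_xx(t,x) = 60*x^4
Assemble drift = f_t + (1/2) f_xx = 30*x^4 - 2 and diffusion = f_x = 12*x^5. Substituting x = B_t:
  d(2*B_t^6 - 2*t) = (30*B_t^4 - 2) dt + (12*B_t^5) dB_t.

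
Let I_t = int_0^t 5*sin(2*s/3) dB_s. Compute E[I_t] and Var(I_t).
E[I_t] = 0; Var(I_t) = 25*t/2 - 75*sin(4*t/3)/8

The Itô integral of a deterministic integrand f(s) has mean 0 because each increment f(s) * (B_{s+ds} - B_s) has mean 0. By the Itô isometry:
  Var( int_0^t f(s) dB_s ) = E[ (int_0^t f(s) dB_s)^2 ] = int_0^t f(s)^2 ds.
Here f(s) = 5*sin(2*s/3), so f(s)^2 = 25*sin(2*s/3)^2. Integrate:
  int_0^t (25*sin(2*s/3)^2) ds = 25*t/2 - 75*sin(4*t/3)/8.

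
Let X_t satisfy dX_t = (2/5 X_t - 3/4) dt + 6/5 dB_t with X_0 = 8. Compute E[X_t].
E[X_t] = 49*exp(2*t/5)/8 + 15/8

Taking expectations and using E[dB_t] = 0, the mean m(t) = E[X_t] satisfies the ODE m'(t) = a m(t) + b with m(0) = x_0. With a = 2/5, b = -3/4, x_0 = 8, the solution is
  m(t) = x_0 * exp(a t) + (b/a) * (exp(a t) - 1)
       = 8 * exp((2/5) t) + ((-3/4)/(2/5)) * (exp((2/5) t) - 1)
       = 49*exp(2*t/5)/8 + 15/8.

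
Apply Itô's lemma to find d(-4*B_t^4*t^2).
d(-4*B_t^4*t^2) = (8*B_t^2*t*(-B_t^2 - 3*t)) dt + (-16*B_t^3*t^2) dB_t

Itô's formula for f(t, x): d f(t, B_t) = (f_t + (1/2) f_xx) dt + f_x dB_t. Compute partials of f(t, x) = -4*t^2*x^4:
  f_t(t,x)  = -8*t*x^4
  f_x(t,x)  = -16*t^2*x^3
  f_xx(t,x) = -48*t^2*x^2
Assemble drift = f_t + (1/2) f_xx = 8*t*x^2*(-3*t - x^2) and diffusion = f_x = -16*t^2*x^3. Substituting x = B_t:
  d(-4*B_t^4*t^2) = (8*B_t^2*t*(-B_t^2 - 3*t)) dt + (-16*B_t^3*t^2) dB_t.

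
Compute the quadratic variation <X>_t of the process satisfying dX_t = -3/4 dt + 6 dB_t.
<X>_t = 36*t

For an Itô process dX_t = a(t) dt + b(t) dB_t, the quadratic variation is <X>_t = int_0^t b(s)^2 ds (the drift term does not contribute). Here b(s) = 6, so
  b(s)^2 = 36.
Integrating from 0 to t:
  <X>_t = int_0^t (36) ds = 36*t.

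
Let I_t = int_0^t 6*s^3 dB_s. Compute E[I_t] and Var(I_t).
E[I_t] = 0; Var(I_t) = 36*t^7/7

The Itô integral of a deterministic integrand f(s) has mean 0 because each increment f(s) * (B_{s+ds} - B_s) has mean 0. By the Itô isometry:
  Var( int_0^t f(s) dB_s ) = E[ (int_0^t f(s) dB_s)^2 ] = int_0^t f(s)^2 ds.
Here f(s) = 6*s^3, so f(s)^2 = 36*s^6. Integrate:
  int_0^t (36*s^6) ds = 36*t^7/7.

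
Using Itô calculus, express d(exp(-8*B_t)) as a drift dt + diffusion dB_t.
d(exp(-8*B_t)) = (32*exp(-8*B_t)) dt + (-8*exp(-8*B_t)) dB_t

Itô's formula for f(B_t) gives d f(B_t) = f'(B_t) dB_t + (1/2) f''(B_t) dt. Compute derivatives of f(x) = exp(-8*x):
  f'(x)  = -8*exp(-8*x)
  f''(x) = 64*exp(-8*x)
Substitute x = B_t and multiply the f'' term by 1/2:
  drift     = (1/2) * (64*exp(-8*x)) evaluated at B_t = 32*exp(-8*B_t)
  diffusion = (-8*exp(-8*x)) evaluated at B_t = -8*exp(-8*B_t)
Therefore d(exp(-8*B_t)) = (32*exp(-8*B_t)) dt + (-8*exp(-8*B_t)) dB_t.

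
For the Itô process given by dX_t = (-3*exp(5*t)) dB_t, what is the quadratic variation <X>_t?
<X>_t = 9*exp(10*t)/10 - 9/10

For an Itô process dX_t = a(t) dt + b(t) dB_t, the quadratic variation is <X>_t = int_0^t b(s)^2 ds (the drift term does not contribute). Here b(s) = -3*exp(5*s), so
  b(s)^2 = 9*exp(10*s).
Integrating from 0 to t:
  <X>_t = int_0^t (9*exp(10*s)) ds = 9*exp(10*t)/10 - 9/10.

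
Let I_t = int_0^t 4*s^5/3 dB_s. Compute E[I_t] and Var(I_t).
E[I_t] = 0; Var(I_t) = 16*t^11/99

The Itô integral of a deterministic integrand f(s) has mean 0 because each increment f(s) * (B_{s+ds} - B_s) has mean 0. By the Itô isometry:
  Var( int_0^t f(s) dB_s ) = E[ (int_0^t f(s) dB_s)^2 ] = int_0^t f(s)^2 ds.
Here f(s) = 4*s^5/3, so f(s)^2 = 16*s^10/9. Integrate:
  int_0^t (16*s^10/9) ds = 16*t^11/99.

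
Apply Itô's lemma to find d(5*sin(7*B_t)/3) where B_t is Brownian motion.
d(5*sin(7*B_t)/3) = (-245*sin(7*B_t)/6) dt + (35*cos(7*B_t)/3) dB_t

Itô's formula for f(B_t) gives d f(B_t) = f'(B_t) dB_t + (1/2) f''(B_t) dt. Compute derivatives of f(x) = 5*sin(7*x)/3:
  f'(x)  = 35*cos(7*x)/3
  f''(x) = -245*sin(7*x)/3
Substitute x = B_t and multiply the f'' term by 1/2:
  drift     = (1/2) * (-245*sin(7*x)/3) evaluated at B_t = -245*sin(7*B_t)/6
  diffusion = (35*cos(7*x)/3) evaluated at B_t = 35*cos(7*B_t)/3
Therefore d(5*sin(7*B_t)/3) = (-245*sin(7*B_t)/6) dt + (35*cos(7*B_t)/3) dB_t.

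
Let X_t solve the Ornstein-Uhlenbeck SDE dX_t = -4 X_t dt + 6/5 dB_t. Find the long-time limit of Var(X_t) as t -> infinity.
lim Var(X_t) = 9/50

The OU SDE dX = -theta X dt + sigma dB admits the integrating factor exp(theta t): d(exp(theta t) X_t) = sigma exp(theta t) dB_t. Integrating from 0 to t gives X_t = x_0 * exp(-theta t) + sigma * int_0^t exp(-theta (t-s)) dB_s for any initial x_0. The Itô integral has variance (by the Itô isometry) sigma^2 * int_0^t exp(-2 theta (t - s)) ds = sigma^2 * (1 - exp(-2 theta t)) / (2 theta), independent of x_0.
With theta = 4, sigma = 6/5:
  Var(X_t) = (6/5)^2 * (1 - exp(-2*4 t)) / (2 * 4) = 9/50 - 9*exp(-8*t)/50.
As t -> infinity, exp(-2*4 t) -> 0, so the stationary variance is sigma^2 / (2 theta) = 9/50.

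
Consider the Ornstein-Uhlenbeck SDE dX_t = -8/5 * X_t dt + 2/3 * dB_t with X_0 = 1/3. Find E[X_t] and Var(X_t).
E[X_t] = exp(-8*t/5)/3; Var(X_t) = 5/36 - 5*exp(-16*t/5)/36

The OU SDE dX = -theta X dt + sigma dB admits the integrating factor exp(theta t): d(exp(theta t) X_t) = sigma exp(theta t) dB_t. Integrating from 0 to t:
  X_t = x_0 * exp(-theta t) + sigma * int_0^t exp(-theta (t-s)) dB_s.
The Itô integral has mean 0 and (by the Itô isometry) variance sigma^2 * int_0^t exp(-2 theta (t - s)) ds = sigma^2 * (1 - exp(-2 theta t)) / (2 theta).
With theta = 8/5, sigma = 2/3, x_0 = 1/3:
  E[X_t] = 1/3 * exp(-8/5 t) = exp(-8*t/5)/3
  Var(X_t) = (2/3)^2 * (1 - exp(-2*8/5 t)) / (2 * 8/5) = 5/36 - 5*exp(-16*t/5)/36.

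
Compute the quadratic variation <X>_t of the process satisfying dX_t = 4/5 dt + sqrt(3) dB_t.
<X>_t = 3*t

For an Itô process dX_t = a(t) dt + b(t) dB_t, the quadratic variation is <X>_t = int_0^t b(s)^2 ds (the drift term does not contribute). Here b(s) = sqrt(3), so
  b(s)^2 = 3.
Integrating from 0 to t:
  <X>_t = int_0^t (3) ds = 3*t.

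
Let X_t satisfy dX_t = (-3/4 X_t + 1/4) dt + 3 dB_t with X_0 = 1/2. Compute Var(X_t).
Var(X_t) = 6 - 6*exp(-3*t/2)

The variance V(t) = Var(X_t) satisfies V'(t) = 2 a V(t) + c^2 with V(0) = 0 (drift coefficient is linear in X, diffusion is constant). With a = -3/4, c = 3, the solution is
  V(t) = (c^2 / (2 a)) * (exp(2 a t) - 1)
       = (3^2 / (2*(-3/4))) * (exp((-3/2) t) - 1)
       = 6 - 6*exp(-3*t/2).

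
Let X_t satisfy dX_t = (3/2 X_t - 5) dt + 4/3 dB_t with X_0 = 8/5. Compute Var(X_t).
Var(X_t) = 16*exp(3*t)/27 - 16/27

The variance V(t) = Var(X_t) satisfies V'(t) = 2 a V(t) + c^2 with V(0) = 0 (drift coefficient is linear in X, diffusion is constant). With a = 3/2, c = 4/3, the solution is
  V(t) = (c^2 / (2 a)) * (exp(2 a t) - 1)
       = ((4/3)^2 / (2*(3/2))) * (exp(3 t) - 1)
       = 16*exp(3*t)/27 - 16/27.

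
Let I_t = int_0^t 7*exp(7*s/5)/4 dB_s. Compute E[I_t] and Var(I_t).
E[I_t] = 0; Var(I_t) = 35*exp(14*t/5)/32 - 35/32

The Itô integral of a deterministic integrand f(s) has mean 0 because each increment f(s) * (B_{s+ds} - B_s) has mean 0. By the Itô isometry:
  Var( int_0^t f(s) dB_s ) = E[ (int_0^t f(s) dB_s)^2 ] = int_0^t f(s)^2 ds.
Here f(s) = 7*exp(7*s/5)/4, so f(s)^2 = 49*exp(14*s/5)/16. Integrate:
  int_0^t (49*exp(14*s/5)/16) ds = 35*exp(14*t/5)/32 - 35/32.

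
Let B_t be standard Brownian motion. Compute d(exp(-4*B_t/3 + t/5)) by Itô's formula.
d(exp(-4*B_t/3 + t/5)) = (49*exp(-4*B_t/3 + t/5)/45) dt + (-4*exp(-4*B_t/3 + t/5)/3) dB_t

Itô's formula for f(t, x): d f(t, B_t) = (f_t + (1/2) f_xx) dt + f_x dB_t. Compute partials of f(t, x) = exp(t/5 - 4*x/3):
  f_t(t,x)  = exp(t/5 - 4*x/3)/5
  f_x(t,x)  = -4*exp(t/5 - 4*x/3)/3
  f_xx(t,x) = 16*exp(t/5 - 4*x/3)/9
Assemble drift = f_t + (1/2) f_xx = 49*exp(t/5 - 4*x/3)/45 and diffusion = f_x = -4*exp(t/5 - 4*x/3)/3. Substituting x = B_t:
  d(exp(-4*B_t/3 + t/5)) = (49*exp(-4*B_t/3 + t/5)/45) dt + (-4*exp(-4*B_t/3 + t/5)/3) dB_t.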